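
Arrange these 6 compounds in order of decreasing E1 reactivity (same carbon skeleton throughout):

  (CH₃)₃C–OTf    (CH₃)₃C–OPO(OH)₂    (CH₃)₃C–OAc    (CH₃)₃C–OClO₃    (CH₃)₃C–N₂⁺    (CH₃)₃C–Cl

(CH₃)₃C–N₂⁺ > (CH₃)₃C–OTf > (CH₃)₃C–OClO₃ > (CH₃)₃C–Cl > (CH₃)₃C–OPO(OH)₂ > (CH₃)₃C–OAc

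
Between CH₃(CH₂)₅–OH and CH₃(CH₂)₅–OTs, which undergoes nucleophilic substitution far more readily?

CH₃(CH₂)₅–OTs

From CH₃(CH₂)₅–OH the departing group would be OH⁻ (pKₐ(H₂O) ≈ 15.7). Strong base; essentially never leaves without prior activation.
From CH₃(CH₂)₅–OTs the leaving group is OTs⁻ (pKₐ(p-CH₃C₆H₄SO₃H (TsOH)) ≈ -2.8). Resonance-delocalised arenesulfonate.
(In practice CH₃(CH₂)₅–OTs is made from CH₃(CH₂)₅–OH by treatment with TsCl / pyridine, converting the hydroxyl into a tosylate.)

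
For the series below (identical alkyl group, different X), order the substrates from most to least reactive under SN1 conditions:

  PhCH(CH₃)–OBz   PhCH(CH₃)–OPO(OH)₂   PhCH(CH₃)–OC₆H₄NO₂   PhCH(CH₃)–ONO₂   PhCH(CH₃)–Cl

PhCH(CH₃)–Cl > PhCH(CH₃)–ONO₂ > PhCH(CH₃)–OPO(OH)₂ > PhCH(CH₃)–OBz > PhCH(CH₃)–OC₆H₄NO₂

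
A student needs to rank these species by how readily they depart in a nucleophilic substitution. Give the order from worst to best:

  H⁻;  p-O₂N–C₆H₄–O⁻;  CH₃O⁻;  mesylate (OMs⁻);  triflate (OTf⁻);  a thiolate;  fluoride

Rank by basicity of the departing species: weakest base leaves most easily.
triflate (OTf⁻): pKₐ(CF₃SO₃H (triflic acid)) ≈ -14 — charge spread over three oxygens and a CF₃ group; the premier leaving group in synthesis
mesylate (OMs⁻): pKₐ(CH₃SO₃H (MsOH)) ≈ -1.9 — resonance-delocalised alkanesulfonate
fluoride: pKₐ(HF) ≈ 3.2 — small and strongly basic; the poor halide leaving group
p-O₂N–C₆H₄–O⁻: pKₐ(p-nitrophenol) ≈ 7.2
a thiolate: pKₐ(RSH (a thiol)) ≈ 10.5
CH₃O⁻: pKₐ(CH₃OH) ≈ 15.5
H⁻: pKₐ(H₂) ≈ 36
Reversing gives the worst-to-best order requested.

H⁻ < CH₃O⁻ < a thiolate < p-O₂N–C₆H₄–O⁻ < fluoride < mesylate (OMs⁻) < triflate (OTf⁻)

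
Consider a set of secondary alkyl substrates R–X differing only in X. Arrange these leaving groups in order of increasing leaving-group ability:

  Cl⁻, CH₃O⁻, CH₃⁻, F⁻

Rank by basicity of the departing species: weakest base leaves most easily.
Cl⁻: pKₐ(HCl) ≈ -7 — moderately weak base
F⁻: pKₐ(HF) ≈ 3.2 — small and strongly basic; the poor halide leaving group
CH₃O⁻: pKₐ(CH₃OH) ≈ 15.5 — strong base; alkoxides do not leave unassisted
CH₃⁻: pKₐ(CH₄) ≈ 48
Reversing gives the worst-to-best order requested.

CH₃⁻ < CH₃O⁻ < F⁻ < Cl⁻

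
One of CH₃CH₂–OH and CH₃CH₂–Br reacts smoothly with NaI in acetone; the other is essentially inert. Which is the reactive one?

From CH₃CH₂–OH the departing group would be OH⁻ (pKₐ(H₂O) ≈ 15.7). Strong base; essentially never leaves without prior activation.
From CH₃CH₂–Br the leaving group is Br⁻ (pKₐ(HBr) ≈ -9). Weak base; good leaving group.
(In practice CH₃CH₂–Br is made from CH₃CH₂–OH by treatment with PBr₃, replacing the hydroxyl with bromide.)

CH₃CH₂–Br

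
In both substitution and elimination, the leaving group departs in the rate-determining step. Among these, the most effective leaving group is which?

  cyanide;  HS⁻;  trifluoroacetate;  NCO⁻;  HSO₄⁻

HSO₄⁻: pKₐ(H₂SO₄) ≈ -3
trifluoroacetate: pKₐ(CF₃COOH) ≈ 0.2
NCO⁻: pKₐ(HOCN) ≈ 3.5
HS⁻: pKₐ(H₂S) ≈ 7
cyanide: pKₐ(HCN) ≈ 9.2

HSO₄⁻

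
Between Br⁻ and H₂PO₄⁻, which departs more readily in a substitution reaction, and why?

Br⁻ is the better leaving group.
pKₐ(HBr) ≈ -9 versus pKₐ(H₃PO₄) ≈ 2.1: Br⁻ is the much weaker base.
Weak base; good leaving group.

Br⁻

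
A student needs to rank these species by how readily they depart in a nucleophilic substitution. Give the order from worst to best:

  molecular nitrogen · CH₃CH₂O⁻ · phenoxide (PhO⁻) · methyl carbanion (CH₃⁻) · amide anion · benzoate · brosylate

molecular nitrogen: no meaningful conjugate acid; N₂ departs as an exceptionally stable neutral molecule
brosylate: pKₐ(p-BrC₆H₄SO₃H) ≈ -2.8
benzoate: pKₐ(C₆H₅COOH) ≈ 4.2
phenoxide (PhO⁻): pKₐ(C₆H₅OH (phenol)) ≈ 10
CH₃CH₂O⁻: pKₐ(CH₃CH₂OH) ≈ 16
amide anion: pKₐ(NH₃) ≈ 38
methyl carbanion (CH₃⁻): pKₐ(CH₄) ≈ 48
Listed from poorest to best leaving group as asked.

methyl carbanion (CH₃⁻) < amide anion < CH₃CH₂O⁻ < phenoxide (PhO⁻) < benzoate < brosylate < molecular nitrogen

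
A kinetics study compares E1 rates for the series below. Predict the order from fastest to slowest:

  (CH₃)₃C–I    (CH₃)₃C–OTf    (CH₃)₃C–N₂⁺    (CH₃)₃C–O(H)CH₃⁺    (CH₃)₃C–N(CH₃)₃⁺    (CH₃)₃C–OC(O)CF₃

(CH₃)₃C–N₂⁺ > (CH₃)₃C–OTf > (CH₃)₃C–I > (CH₃)₃C–O(H)CH₃⁺ > (CH₃)₃C–OC(O)CF₃ > (CH₃)₃C–N(CH₃)₃⁺

Same R in every case — rank the leaving groups.
Leaving-group ability tracks the stability of the departed species; conjugate-acid pKₐ is the usual yardstick (lower pKₐ → better LG).
(CH₃)₃C–N₂⁺ loses N₂: no meaningful conjugate acid; N₂ departs as an exceptionally stable neutral molecule
(CH₃)₃C–OTf loses OTf⁻: pKₐ(CF₃SO₃H (triflic acid)) ≈ -14
(CH₃)₃C–I loses I⁻: pKₐ(HI) ≈ -10
(CH₃)₃C–O(H)CH₃⁺ loses R'OH: pKₐ(R'OH₂⁺) ≈ -2.4
(CH₃)₃C–OC(O)CF₃ loses CF₃COO⁻: pKₐ(CF₃COOH) ≈ 0.2
(CH₃)₃C–N(CH₃)₃⁺ loses NR'₃: pKₐ(R'₃NH⁺) ≈ 10.7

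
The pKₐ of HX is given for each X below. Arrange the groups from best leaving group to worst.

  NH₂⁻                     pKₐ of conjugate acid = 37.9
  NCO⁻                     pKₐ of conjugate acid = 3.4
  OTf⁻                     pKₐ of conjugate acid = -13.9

Lower conjugate-acid pKₐ ⇒ weaker base ⇒ better leaving group.
Sorting by the given values: OTf⁻ (-13.9), NCO⁻ (3.4), NH₂⁻ (37.9).

OTf⁻ > NCO⁻ > NH₂⁻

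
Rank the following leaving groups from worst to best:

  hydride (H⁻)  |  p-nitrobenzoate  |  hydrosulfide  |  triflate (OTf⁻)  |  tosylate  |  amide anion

amide anion < hydride (H⁻) < hydrosulfide < p-nitrobenzoate < tosylate < triflate (OTf⁻)

A good leaving group is a weak base: the lower the pKₐ of its conjugate acid, the more readily it departs.
triflate (OTf⁻): pKₐ(CF₃SO₃H (triflic acid)) ≈ -14
tosylate: pKₐ(p-CH₃C₆H₄SO₃H (TsOH)) ≈ -2.8
p-nitrobenzoate: pKₐ(p-nitrobenzoic acid) ≈ 3.4
hydrosulfide: pKₐ(H₂S) ≈ 7
hydride (H⁻): pKₐ(H₂) ≈ 36
amide anion: pKₐ(NH₃) ≈ 38
The question asks for worst first, so the sequence is read in increasing leaving-group ability.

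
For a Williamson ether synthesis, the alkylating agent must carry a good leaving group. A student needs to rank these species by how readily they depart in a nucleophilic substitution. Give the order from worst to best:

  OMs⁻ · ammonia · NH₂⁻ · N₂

Leaving-group ability tracks the stability of the departed species; conjugate-acid pKₐ is the usual yardstick (lower pKₐ → better LG).
N₂: no meaningful conjugate acid; N₂ departs as an exceptionally stable neutral molecule
OMs⁻: pKₐ(CH₃SO₃H (MsOH)) ≈ -1.9
ammonia: pKₐ(NH₄⁺) ≈ 9.2
NH₂⁻: pKₐ(NH₃) ≈ 38
Reversing gives the worst-to-best order requested.

NH₂⁻ < ammonia < OMs⁻ < N₂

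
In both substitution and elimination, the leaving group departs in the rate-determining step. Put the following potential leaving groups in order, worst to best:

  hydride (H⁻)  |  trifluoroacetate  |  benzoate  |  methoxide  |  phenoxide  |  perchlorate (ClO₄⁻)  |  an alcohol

A good leaving group is a weak base: the lower the pKₐ of its conjugate acid, the more readily it departs.
perchlorate (ClO₄⁻): pKₐ(HClO₄) ≈ -10
an alcohol: pKₐ(R'OH₂⁺) ≈ -2.4 — neutral; leaves from a protonated ether (an oxonium ion, R–O(H)R'⁺)
trifluoroacetate: pKₐ(CF₃COOH) ≈ 0.2 — strongly electron-withdrawing CF₃ stabilises the carboxylate
benzoate: pKₐ(C₆H₅COOH) ≈ 4.2
phenoxide: pKₐ(C₆H₅OH (phenol)) ≈ 10
methoxide: pKₐ(CH₃OH) ≈ 15.5
hydride (H⁻): pKₐ(H₂) ≈ 36 — extremely strong base; leaves only in special hydride-transfer contexts
Reversing gives the worst-to-best order requested.

hydride (H⁻) < methoxide < phenoxide < benzoate < trifluoroacetate < an alcohol < perchlorate (ClO₄⁻)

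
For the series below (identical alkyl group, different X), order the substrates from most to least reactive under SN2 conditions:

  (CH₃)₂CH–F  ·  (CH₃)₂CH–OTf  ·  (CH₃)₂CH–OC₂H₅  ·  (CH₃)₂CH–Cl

(CH₃)₂CH–OTf > (CH₃)₂CH–Cl > (CH₃)₂CH–F > (CH₃)₂CH–OC₂H₅

Identical carbon frameworks mean the comparison reduces to leaving-group quality.
The more stable X⁻ (or X) is on its own — i.e. the weaker a base it is — the better a leaving group it makes.
(CH₃)₂CH–OTf loses OTf⁻: pKₐ(CF₃SO₃H (triflic acid)) ≈ -14
(CH₃)₂CH–Cl loses Cl⁻: pKₐ(HCl) ≈ -7
(CH₃)₂CH–F loses F⁻: pKₐ(HF) ≈ 3.2
(CH₃)₂CH–OC₂H₅ loses CH₃CH₂O⁻: pKₐ(CH₃CH₂OH) ≈ 16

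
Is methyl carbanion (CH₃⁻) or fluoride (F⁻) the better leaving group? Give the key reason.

fluoride (F⁻)

fluoride (F⁻) is the better leaving group.
pKₐ(HF) ≈ 3.2 versus pKₐ(CH₄) ≈ 48: fluoride (F⁻) is the much weaker base.
Small and strongly basic; the poor halide leaving group.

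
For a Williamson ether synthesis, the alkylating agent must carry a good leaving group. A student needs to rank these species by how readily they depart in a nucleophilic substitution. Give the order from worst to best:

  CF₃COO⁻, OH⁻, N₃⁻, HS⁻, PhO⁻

OH⁻ < PhO⁻ < HS⁻ < N₃⁻ < CF₃COO⁻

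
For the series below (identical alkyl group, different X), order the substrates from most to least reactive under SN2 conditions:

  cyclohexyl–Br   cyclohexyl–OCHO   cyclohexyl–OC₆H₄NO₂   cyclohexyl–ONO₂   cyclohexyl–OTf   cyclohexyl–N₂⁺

Identical carbon frameworks mean the comparison reduces to leaving-group quality.
Leaving-group ability tracks the stability of the departed species; conjugate-acid pKₐ is the usual yardstick (lower pKₐ → better LG).
cyclohexyl–N₂⁺ loses N₂: no meaningful conjugate acid; N₂ departs as an exceptionally stable neutral molecule
cyclohexyl–OTf loses OTf⁻: pKₐ(CF₃SO₃H (triflic acid)) ≈ -14
cyclohexyl–Br loses Br⁻: pKₐ(HBr) ≈ -9
cyclohexyl–ONO₂ loses NO₃⁻: pKₐ(HNO₃) ≈ -1.3
cyclohexyl–OCHO loses HCOO⁻: pKₐ(HCOOH) ≈ 3.8
cyclohexyl–OC₆H₄NO₂ loses p-O₂N–C₆H₄–O⁻: pKₐ(p-nitrophenol) ≈ 7.2

cyclohexyl–N₂⁺ > cyclohexyl–OTf > cyclohexyl–Br > cyclohexyl–ONO₂ > cyclohexyl–OCHO > cyclohexyl–OC₆H₄NO₂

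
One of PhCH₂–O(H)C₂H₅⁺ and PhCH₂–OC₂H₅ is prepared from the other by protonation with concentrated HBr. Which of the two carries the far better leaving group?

PhCH₂–O(H)C₂H₅⁺

From PhCH₂–OC₂H₅ the departing group would be CH₃CH₂O⁻ (pKₐ(CH₃CH₂OH) ≈ 16). Strong base; alkoxides do not leave unassisted.
From PhCH₂–O(H)C₂H₅⁺ the leaving group is R'OH (pKₐ(R'OH₂⁺) ≈ -2.4). Neutral; leaves from a protonated ether (an oxonium ion, R–O(H)R'⁺).
Protonation with concentrated HBr works by allowing neutral ethanol, rather than ethoxide, to depart, making PhCH₂–O(H)C₂H₅⁺ enormously more reactive.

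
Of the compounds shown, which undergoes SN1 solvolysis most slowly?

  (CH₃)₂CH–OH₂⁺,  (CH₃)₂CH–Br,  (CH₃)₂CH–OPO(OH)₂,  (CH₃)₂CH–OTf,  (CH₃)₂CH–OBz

(CH₃)₂CH–OBz

Same R in every case — rank the leaving groups.
Leaving-group ability tracks the stability of the departed species; conjugate-acid pKₐ is the usual yardstick (lower pKₐ → better LG).
(CH₃)₂CH–OTf loses OTf⁻: pKₐ(CF₃SO₃H (triflic acid)) ≈ -14
(CH₃)₂CH–Br loses Br⁻: pKₐ(HBr) ≈ -9
(CH₃)₂CH–OH₂⁺ loses H₂O: pKₐ(H₃O⁺) ≈ -1.7
(CH₃)₂CH–OPO(OH)₂ loses H₂PO₄⁻: pKₐ(H₃PO₄) ≈ 2.1
(CH₃)₂CH–OBz loses PhCOO⁻: pKₐ(C₆H₅COOH) ≈ 4.2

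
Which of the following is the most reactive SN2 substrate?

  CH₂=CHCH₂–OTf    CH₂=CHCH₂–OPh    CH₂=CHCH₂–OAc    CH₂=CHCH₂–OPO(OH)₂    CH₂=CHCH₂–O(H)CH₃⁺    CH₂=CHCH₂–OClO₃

Same R in every case — rank the leaving groups.
The more stable X⁻ (or X) is on its own — i.e. the weaker a base it is — the better a leaving group it makes.
CH₂=CHCH₂–OTf loses OTf⁻: pKₐ(CF₃SO₃H (triflic acid)) ≈ -14
CH₂=CHCH₂–OClO₃ loses ClO₄⁻: pKₐ(HClO₄) ≈ -10
CH₂=CHCH₂–O(H)CH₃⁺ loses R'OH: pKₐ(R'OH₂⁺) ≈ -2.4
CH₂=CHCH₂–OPO(OH)₂ loses H₂PO₄⁻: pKₐ(H₃PO₄) ≈ 2.1
CH₂=CHCH₂–OAc loses AcO⁻: pKₐ(CH₃COOH) ≈ 4.8
CH₂=CHCH₂–OPh loses PhO⁻: pKₐ(C₆H₅OH (phenol)) ≈ 10

CH₂=CHCH₂–OTf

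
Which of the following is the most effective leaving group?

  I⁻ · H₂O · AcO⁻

The more stable X⁻ (or X) is on its own — i.e. the weaker a base it is — the better a leaving group it makes.
I⁻: pKₐ(HI) ≈ -10
H₂O: pKₐ(H₃O⁺) ≈ -1.7
AcO⁻: pKₐ(CH₃COOH) ≈ 4.8

I⁻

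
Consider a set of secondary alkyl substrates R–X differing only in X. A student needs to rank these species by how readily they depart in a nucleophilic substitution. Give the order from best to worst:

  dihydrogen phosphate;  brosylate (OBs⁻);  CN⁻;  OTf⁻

OTf⁻ > brosylate (OBs⁻) > dihydrogen phosphate > CN⁻

OTf⁻: pKₐ(CF₃SO₃H (triflic acid)) ≈ -14 — charge spread over three oxygens and a CF₃ group; the premier leaving group in synthesis
brosylate (OBs⁻): pKₐ(p-BrC₆H₄SO₃H) ≈ -2.8 — arenesulfonate with a p-bromo substituent
dihydrogen phosphate: pKₐ(H₃PO₄) ≈ 2.1
CN⁻: pKₐ(HCN) ≈ 9.2 — sp carbon stabilises the charge somewhat, but still a poor LG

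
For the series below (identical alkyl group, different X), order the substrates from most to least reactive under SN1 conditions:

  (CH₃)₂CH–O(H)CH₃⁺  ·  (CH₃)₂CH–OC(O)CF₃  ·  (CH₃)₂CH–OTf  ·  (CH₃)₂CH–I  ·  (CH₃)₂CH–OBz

The skeletons are identical, so relative rate is governed entirely by leaving-group ability.
The more stable X⁻ (or X) is on its own — i.e. the weaker a base it is — the better a leaving group it makes.
(CH₃)₂CH–OTf loses OTf⁻: pKₐ(CF₃SO₃H (triflic acid)) ≈ -14
(CH₃)₂CH–I loses I⁻: pKₐ(HI) ≈ -10
(CH₃)₂CH–O(H)CH₃⁺ loses R'OH: pKₐ(R'OH₂⁺) ≈ -2.4
(CH₃)₂CH–OC(O)CF₃ loses CF₃COO⁻: pKₐ(CF₃COOH) ≈ 0.2
(CH₃)₂CH–OBz loses PhCOO⁻: pKₐ(C₆H₅COOH) ≈ 4.2

(CH₃)₂CH–OTf > (CH₃)₂CH–I > (CH₃)₂CH–O(H)CH₃⁺ > (CH₃)₂CH–OC(O)CF₃ > (CH₃)₂CH–OBz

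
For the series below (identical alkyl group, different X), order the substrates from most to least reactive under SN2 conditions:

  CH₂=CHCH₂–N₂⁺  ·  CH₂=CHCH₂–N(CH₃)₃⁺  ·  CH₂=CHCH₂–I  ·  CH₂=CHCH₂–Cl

CH₂=CHCH₂–N₂⁺ > CH₂=CHCH₂–I > CH₂=CHCH₂–Cl > CH₂=CHCH₂–N(CH₃)₃⁺

Same R in every case — rank the leaving groups.
The more stable X⁻ (or X) is on its own — i.e. the weaker a base it is — the better a leaving group it makes.
CH₂=CHCH₂–N₂⁺ loses N₂: no meaningful conjugate acid; N₂ departs as an exceptionally stable neutral molecule
CH₂=CHCH₂–I loses I⁻: pKₐ(HI) ≈ -10
CH₂=CHCH₂–Cl loses Cl⁻: pKₐ(HCl) ≈ -7
CH₂=CHCH₂–N(CH₃)₃⁺ loses NR'₃: pKₐ(R'₃NH⁺) ≈ 10.7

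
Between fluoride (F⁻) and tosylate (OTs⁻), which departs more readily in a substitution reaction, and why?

tosylate (OTs⁻)

tosylate (OTs⁻) is the better leaving group.
pKₐ(p-CH₃C₆H₄SO₃H (TsOH)) ≈ -2.8 versus pKₐ(HF) ≈ 3.2: tosylate (OTs⁻) is the much weaker base.
Resonance-delocalised arenesulfonate.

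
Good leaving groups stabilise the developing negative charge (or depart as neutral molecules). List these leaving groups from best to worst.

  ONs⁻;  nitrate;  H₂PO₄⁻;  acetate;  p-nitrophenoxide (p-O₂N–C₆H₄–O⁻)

ONs⁻ > nitrate > H₂PO₄⁻ > acetate > p-nitrophenoxide (p-O₂N–C₆H₄–O⁻)

Rank by basicity of the departing species: weakest base leaves most easily.
ONs⁻: pKₐ(p-O₂NC₆H₄SO₃H) ≈ -3.5 — p-nitro group further stabilises the sulfonate
nitrate: pKₐ(HNO₃) ≈ -1.3
H₂PO₄⁻: pKₐ(H₃PO₄) ≈ 2.1 — moderate base; biological leaving group after further activation
acetate: pKₐ(CH₃COOH) ≈ 4.8
p-nitrophenoxide (p-O₂N–C₆H₄–O⁻): pKₐ(p-nitrophenol) ≈ 7.2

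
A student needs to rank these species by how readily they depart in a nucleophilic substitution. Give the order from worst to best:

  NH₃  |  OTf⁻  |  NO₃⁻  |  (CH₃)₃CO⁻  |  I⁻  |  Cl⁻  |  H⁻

H⁻ < (CH₃)₃CO⁻ < NH₃ < NO₃⁻ < Cl⁻ < I⁻ < OTf⁻

A good leaving group is a weak base: the lower the pKₐ of its conjugate acid, the more readily it departs.
OTf⁻: pKₐ(CF₃SO₃H (triflic acid)) ≈ -14
I⁻: pKₐ(HI) ≈ -10 — large, highly polarisable; very weak base
Cl⁻: pKₐ(HCl) ≈ -7
NO₃⁻: pKₐ(HNO₃) ≈ -1.3 — resonance-delocalised over three oxygens
NH₃: pKₐ(NH₄⁺) ≈ 9.2 — neutral but moderately basic; leaves from R–NH₃⁺
(CH₃)₃CO⁻: pKₐ(t-BuOH) ≈ 18 — bulky, strongly basic alkoxide
H⁻: pKₐ(H₂) ≈ 36 — extremely strong base; leaves only in special hydride-transfer contexts
Reversing gives the worst-to-best order requested.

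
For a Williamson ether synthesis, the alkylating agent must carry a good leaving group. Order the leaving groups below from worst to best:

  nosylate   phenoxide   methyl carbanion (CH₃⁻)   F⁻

methyl carbanion (CH₃⁻) < phenoxide < F⁻ < nosylate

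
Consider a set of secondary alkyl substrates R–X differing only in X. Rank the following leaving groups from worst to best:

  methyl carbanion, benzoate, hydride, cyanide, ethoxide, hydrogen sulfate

The more stable X⁻ (or X) is on its own — i.e. the weaker a base it is — the better a leaving group it makes.
hydrogen sulfate: pKₐ(H₂SO₄) ≈ -3 — conjugate base of a strong mineral acid
benzoate: pKₐ(C₆H₅COOH) ≈ 4.2
cyanide: pKₐ(HCN) ≈ 9.2 — sp carbon stabilises the charge somewhat, but still a poor LG
ethoxide: pKₐ(CH₃CH₂OH) ≈ 16 — strong base; alkoxides do not leave unassisted
hydride: pKₐ(H₂) ≈ 36
methyl carbanion: pKₐ(CH₄) ≈ 48 — unstabilised carbanion; the worst conceivable leaving group
Listed from poorest to best leaving group as asked.

methyl carbanion < hydride < ethoxide < cyanide < benzoate < hydrogen sulfate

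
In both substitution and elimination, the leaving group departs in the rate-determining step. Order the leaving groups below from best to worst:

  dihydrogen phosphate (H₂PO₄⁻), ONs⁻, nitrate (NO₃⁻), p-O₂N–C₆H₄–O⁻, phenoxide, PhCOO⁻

A good leaving group is a weak base: the lower the pKₐ of its conjugate acid, the more readily it departs.
ONs⁻: pKₐ(p-O₂NC₆H₄SO₃H) ≈ -3.5 — p-nitro group further stabilises the sulfonate
nitrate (NO₃⁻): pKₐ(HNO₃) ≈ -1.3 — resonance-delocalised over three oxygens
dihydrogen phosphate (H₂PO₄⁻): pKₐ(H₃PO₄) ≈ 2.1
PhCOO⁻: pKₐ(C₆H₅COOH) ≈ 4.2
p-O₂N–C₆H₄–O⁻: pKₐ(p-nitrophenol) ≈ 7.2 — nitro group delocalises the charge; the classic chromogenic LG
phenoxide: pKₐ(C₆H₅OH (phenol)) ≈ 10

ONs⁻ > nitrate (NO₃⁻) > dihydrogen phosphate (H₂PO₄⁻) > PhCOO⁻ > p-O₂N–C₆H₄–O⁻ > phenoxide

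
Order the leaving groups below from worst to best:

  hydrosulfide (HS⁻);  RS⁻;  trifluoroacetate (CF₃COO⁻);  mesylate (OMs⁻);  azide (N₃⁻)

RS⁻ < hydrosulfide (HS⁻) < azide (N₃⁻) < trifluoroacetate (CF₃COO⁻) < mesylate (OMs⁻)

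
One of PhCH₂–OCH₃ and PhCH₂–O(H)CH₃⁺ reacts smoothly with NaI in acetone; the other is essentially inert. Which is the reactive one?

PhCH₂–O(H)CH₃⁺

From PhCH₂–OCH₃ the departing group would be CH₃O⁻ (pKₐ(CH₃OH) ≈ 15.5). Strong base; alkoxides do not leave unassisted.
From PhCH₂–O(H)CH₃⁺ the leaving group is R'OH (pKₐ(R'OH₂⁺) ≈ -2.4). Neutral; leaves from a protonated ether (an oxonium ion, R–O(H)R'⁺).
(In practice PhCH₂–O(H)CH₃⁺ is made from PhCH₂–OCH₃ by protonation with concentrated HI, allowing neutral methanol, rather than methoxide, to depart.)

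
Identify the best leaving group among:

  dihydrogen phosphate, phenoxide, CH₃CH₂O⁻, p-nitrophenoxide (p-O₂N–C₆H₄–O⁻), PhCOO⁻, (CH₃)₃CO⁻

dihydrogen phosphate

dihydrogen phosphate: pKₐ(H₃PO₄) ≈ 2.1
PhCOO⁻: pKₐ(C₆H₅COOH) ≈ 4.2
p-nitrophenoxide (p-O₂N–C₆H₄–O⁻): pKₐ(p-nitrophenol) ≈ 7.2
phenoxide: pKₐ(C₆H₅OH (phenol)) ≈ 10
CH₃CH₂O⁻: pKₐ(CH₃CH₂OH) ≈ 16
(CH₃)₃CO⁻: pKₐ(t-BuOH) ≈ 18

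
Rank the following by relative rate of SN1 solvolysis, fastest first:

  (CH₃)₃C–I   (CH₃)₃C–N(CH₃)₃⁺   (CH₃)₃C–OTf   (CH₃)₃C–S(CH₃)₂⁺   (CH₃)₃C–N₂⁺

(CH₃)₃C–N₂⁺ > (CH₃)₃C–OTf > (CH₃)₃C–I > (CH₃)₃C–S(CH₃)₂⁺ > (CH₃)₃C–N(CH₃)₃⁺

Identical carbon frameworks mean the comparison reduces to leaving-group quality.
The more stable X⁻ (or X) is on its own — i.e. the weaker a base it is — the better a leaving group it makes.
(CH₃)₃C–N₂⁺ loses N₂: no meaningful conjugate acid; N₂ departs as an exceptionally stable neutral molecule
(CH₃)₃C–OTf loses OTf⁻: pKₐ(CF₃SO₃H (triflic acid)) ≈ -14
(CH₃)₃C–I loses I⁻: pKₐ(HI) ≈ -10
(CH₃)₃C–S(CH₃)₂⁺ loses SR'₂: pKₐ(R'₂SH⁺) ≈ -7
(CH₃)₃C–N(CH₃)₃⁺ loses NR'₃: pKₐ(R'₃NH⁺) ≈ 10.7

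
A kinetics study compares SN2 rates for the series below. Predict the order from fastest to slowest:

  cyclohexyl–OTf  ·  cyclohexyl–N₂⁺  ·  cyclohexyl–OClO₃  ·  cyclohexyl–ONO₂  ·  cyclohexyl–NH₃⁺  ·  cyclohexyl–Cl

cyclohexyl–N₂⁺ > cyclohexyl–OTf > cyclohexyl–OClO₃ > cyclohexyl–Cl > cyclohexyl–ONO₂ > cyclohexyl–NH₃⁺

With the same alkyl group throughout, only the leaving group differentiates the rates.
Leaving-group ability tracks the stability of the departed species; conjugate-acid pKₐ is the usual yardstick (lower pKₐ → better LG).
cyclohexyl–N₂⁺ loses N₂: no meaningful conjugate acid; N₂ departs as an exceptionally stable neutral molecule
cyclohexyl–OTf loses OTf⁻: pKₐ(CF₃SO₃H (triflic acid)) ≈ -14
cyclohexyl–OClO₃ loses ClO₄⁻: pKₐ(HClO₄) ≈ -10
cyclohexyl–Cl loses Cl⁻: pKₐ(HCl) ≈ -7
cyclohexyl–ONO₂ loses NO₃⁻: pKₐ(HNO₃) ≈ -1.3
cyclohexyl–NH₃⁺ loses NH₃: pKₐ(NH₄⁺) ≈ 9.2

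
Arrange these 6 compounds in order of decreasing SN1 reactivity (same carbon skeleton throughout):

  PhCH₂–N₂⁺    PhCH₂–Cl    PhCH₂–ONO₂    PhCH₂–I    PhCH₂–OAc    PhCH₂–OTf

PhCH₂–N₂⁺ > PhCH₂–OTf > PhCH₂–I > PhCH₂–Cl > PhCH₂–ONO₂ > PhCH₂–OAc

Identical carbon frameworks mean the comparison reduces to leaving-group quality.
The more stable X⁻ (or X) is on its own — i.e. the weaker a base it is — the better a leaving group it makes.
PhCH₂–N₂⁺ loses N₂: no meaningful conjugate acid; N₂ departs as an exceptionally stable neutral molecule
PhCH₂–OTf loses OTf⁻: pKₐ(CF₃SO₃H (triflic acid)) ≈ -14
PhCH₂–I loses I⁻: pKₐ(HI) ≈ -10
PhCH₂–Cl loses Cl⁻: pKₐ(HCl) ≈ -7
PhCH₂–ONO₂ loses NO₃⁻: pKₐ(HNO₃) ≈ -1.3
PhCH₂–OAc loses AcO⁻: pKₐ(CH₃COOH) ≈ 4.8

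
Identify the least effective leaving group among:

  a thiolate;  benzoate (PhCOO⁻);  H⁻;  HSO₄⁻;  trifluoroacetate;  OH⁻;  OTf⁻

OTf⁻: pKₐ(CF₃SO₃H (triflic acid)) ≈ -14
HSO₄⁻: pKₐ(H₂SO₄) ≈ -3
trifluoroacetate: pKₐ(CF₃COOH) ≈ 0.2
benzoate (PhCOO⁻): pKₐ(C₆H₅COOH) ≈ 4.2
a thiolate: pKₐ(RSH (a thiol)) ≈ 10.5
OH⁻: pKₐ(H₂O) ≈ 15.7
H⁻: pKₐ(H₂) ≈ 36

H⁻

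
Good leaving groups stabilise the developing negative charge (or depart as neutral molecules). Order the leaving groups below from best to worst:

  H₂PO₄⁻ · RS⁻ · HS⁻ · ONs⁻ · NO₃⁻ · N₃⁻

ONs⁻ > NO₃⁻ > H₂PO₄⁻ > N₃⁻ > HS⁻ > RS⁻

ONs⁻: pKₐ(p-O₂NC₆H₄SO₃H) ≈ -3.5 — p-nitro group further stabilises the sulfonate
NO₃⁻: pKₐ(HNO₃) ≈ -1.3 — resonance-delocalised over three oxygens
H₂PO₄⁻: pKₐ(H₃PO₄) ≈ 2.1
N₃⁻: pKₐ(HN₃) ≈ 4.7 — linear, resonance-stabilised
HS⁻: pKₐ(H₂S) ≈ 7
RS⁻: pKₐ(RSH (a thiol)) ≈ 10.5 — moderately basic; rarely leaves without activation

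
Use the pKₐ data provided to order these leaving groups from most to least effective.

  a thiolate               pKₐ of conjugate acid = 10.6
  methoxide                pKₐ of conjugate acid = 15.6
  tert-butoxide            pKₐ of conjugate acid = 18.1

a thiolate > methoxide > tert-butoxide

Lower conjugate-acid pKₐ ⇒ weaker base ⇒ better leaving group.
Sorting by the given values: a thiolate (10.6), methoxide (15.6), tert-butoxide (18.1).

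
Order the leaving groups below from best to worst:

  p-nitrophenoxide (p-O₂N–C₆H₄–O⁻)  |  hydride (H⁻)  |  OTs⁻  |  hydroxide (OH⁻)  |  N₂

N₂ > OTs⁻ > p-nitrophenoxide (p-O₂N–C₆H₄–O⁻) > hydroxide (OH⁻) > hydride (H⁻)

Leaving-group ability tracks the stability of the departed species; conjugate-acid pKₐ is the usual yardstick (lower pKₐ → better LG).
N₂: no meaningful conjugate acid; N₂ departs as an exceptionally stable neutral molecule
OTs⁻: pKₐ(p-CH₃C₆H₄SO₃H (TsOH)) ≈ -2.8
p-nitrophenoxide (p-O₂N–C₆H₄–O⁻): pKₐ(p-nitrophenol) ≈ 7.2
hydroxide (OH⁻): pKₐ(H₂O) ≈ 15.7
hydride (H⁻): pKₐ(H₂) ≈ 36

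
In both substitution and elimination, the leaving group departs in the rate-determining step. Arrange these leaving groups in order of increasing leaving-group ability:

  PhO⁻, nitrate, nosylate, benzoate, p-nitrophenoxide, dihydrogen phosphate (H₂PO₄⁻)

nosylate: pKₐ(p-O₂NC₆H₄SO₃H) ≈ -3.5
nitrate: pKₐ(HNO₃) ≈ -1.3
dihydrogen phosphate (H₂PO₄⁻): pKₐ(H₃PO₄) ≈ 2.1 — moderate base; biological leaving group after further activation
benzoate: pKₐ(C₆H₅COOH) ≈ 4.2 — aryl carboxylate
p-nitrophenoxide: pKₐ(p-nitrophenol) ≈ 7.2 — nitro group delocalises the charge; the classic chromogenic LG
PhO⁻: pKₐ(C₆H₅OH (phenol)) ≈ 10
Reversing gives the worst-to-best order requested.

PhO⁻ < p-nitrophenoxide < benzoate < dihydrogen phosphate (H₂PO₄⁻) < nitrate < nosylate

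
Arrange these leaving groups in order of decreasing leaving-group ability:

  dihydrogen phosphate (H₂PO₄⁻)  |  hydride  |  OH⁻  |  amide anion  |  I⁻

I⁻: pKₐ(HI) ≈ -10
dihydrogen phosphate (H₂PO₄⁻): pKₐ(H₃PO₄) ≈ 2.1
OH⁻: pKₐ(H₂O) ≈ 15.7
hydride: pKₐ(H₂) ≈ 36
amide anion: pKₐ(NH₃) ≈ 38

I⁻ > dihydrogen phosphate (H₂PO₄⁻) > OH⁻ > hydride > amide anion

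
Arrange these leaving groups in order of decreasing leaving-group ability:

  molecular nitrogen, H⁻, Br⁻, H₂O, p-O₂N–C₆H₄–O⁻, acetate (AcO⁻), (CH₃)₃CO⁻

molecular nitrogen > Br⁻ > H₂O > acetate (AcO⁻) > p-O₂N–C₆H₄–O⁻ > (CH₃)₃CO⁻ > H⁻

The more stable X⁻ (or X) is on its own — i.e. the weaker a base it is — the better a leaving group it makes.
molecular nitrogen: no meaningful conjugate acid; N₂ departs as an exceptionally stable neutral molecule
Br⁻: pKₐ(HBr) ≈ -9 — weak base; good leaving group
H₂O: pKₐ(H₃O⁺) ≈ -1.7 — neutral; leaves from a protonated alcohol (R–OH₂⁺)
acetate (AcO⁻): pKₐ(CH₃COOH) ≈ 4.8 — resonance-stabilised but still a weak base
p-O₂N–C₆H₄–O⁻: pKₐ(p-nitrophenol) ≈ 7.2
(CH₃)₃CO⁻: pKₐ(t-BuOH) ≈ 18
H⁻: pKₐ(H₂) ≈ 36 — extremely strong base; leaves only in special hydride-transfer contexts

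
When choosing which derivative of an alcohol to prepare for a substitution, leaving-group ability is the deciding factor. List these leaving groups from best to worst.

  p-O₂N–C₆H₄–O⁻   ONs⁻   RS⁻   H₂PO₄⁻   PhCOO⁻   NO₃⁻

ONs⁻ > NO₃⁻ > H₂PO₄⁻ > PhCOO⁻ > p-O₂N–C₆H₄–O⁻ > RS⁻

Leaving-group ability tracks the stability of the departed species; conjugate-acid pKₐ is the usual yardstick (lower pKₐ → better LG).
ONs⁻: pKₐ(p-O₂NC₆H₄SO₃H) ≈ -3.5
NO₃⁻: pKₐ(HNO₃) ≈ -1.3 — resonance-delocalised over three oxygens
H₂PO₄⁻: pKₐ(H₃PO₄) ≈ 2.1
PhCOO⁻: pKₐ(C₆H₅COOH) ≈ 4.2 — aryl carboxylate
p-O₂N–C₆H₄–O⁻: pKₐ(p-nitrophenol) ≈ 7.2 — nitro group delocalises the charge; the classic chromogenic LG
RS⁻: pKₐ(RSH (a thiol)) ≈ 10.5 — moderately basic; rarely leaves without activation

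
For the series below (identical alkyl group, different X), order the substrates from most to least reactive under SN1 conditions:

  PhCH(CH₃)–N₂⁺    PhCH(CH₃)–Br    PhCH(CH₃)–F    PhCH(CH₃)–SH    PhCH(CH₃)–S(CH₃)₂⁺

PhCH(CH₃)–N₂⁺ > PhCH(CH₃)–Br > PhCH(CH₃)–S(CH₃)₂⁺ > PhCH(CH₃)–F > PhCH(CH₃)–SH

With the same alkyl group throughout, only the leaving group differentiates the rates.
Leaving-group ability tracks the stability of the departed species; conjugate-acid pKₐ is the usual yardstick (lower pKₐ → better LG).
PhCH(CH₃)–N₂⁺ loses N₂: no meaningful conjugate acid; N₂ departs as an exceptionally stable neutral molecule
PhCH(CH₃)–Br loses Br⁻: pKₐ(HBr) ≈ -9
PhCH(CH₃)–S(CH₃)₂⁺ loses SR'₂: pKₐ(R'₂SH⁺) ≈ -7
PhCH(CH₃)–F loses F⁻: pKₐ(HF) ≈ 3.2
PhCH(CH₃)–SH loses HS⁻: pKₐ(H₂S) ≈ 7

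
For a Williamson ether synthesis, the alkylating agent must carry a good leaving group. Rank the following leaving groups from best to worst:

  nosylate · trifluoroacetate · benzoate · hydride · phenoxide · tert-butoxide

nosylate: pKₐ(p-O₂NC₆H₄SO₃H) ≈ -3.5
trifluoroacetate: pKₐ(CF₃COOH) ≈ 0.2
benzoate: pKₐ(C₆H₅COOH) ≈ 4.2
phenoxide: pKₐ(C₆H₅OH (phenol)) ≈ 10
tert-butoxide: pKₐ(t-BuOH) ≈ 18
hydride: pKₐ(H₂) ≈ 36

nosylate > trifluoroacetate > benzoate > phenoxide > tert-butoxide > hydride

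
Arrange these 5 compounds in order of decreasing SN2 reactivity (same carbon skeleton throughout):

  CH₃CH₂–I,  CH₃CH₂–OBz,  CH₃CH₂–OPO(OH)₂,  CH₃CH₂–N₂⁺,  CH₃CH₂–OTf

With the same alkyl group throughout, only the leaving group differentiates the rates.
Leaving-group ability tracks the stability of the departed species; conjugate-acid pKₐ is the usual yardstick (lower pKₐ → better LG).
CH₃CH₂–N₂⁺ loses N₂: no meaningful conjugate acid; N₂ departs as an exceptionally stable neutral molecule
CH₃CH₂–OTf loses OTf⁻: pKₐ(CF₃SO₃H (triflic acid)) ≈ -14
CH₃CH₂–I loses I⁻: pKₐ(HI) ≈ -10
CH₃CH₂–OPO(OH)₂ loses H₂PO₄⁻: pKₐ(H₃PO₄) ≈ 2.1
CH₃CH₂–OBz loses PhCOO⁻: pKₐ(C₆H₅COOH) ≈ 4.2

CH₃CH₂–N₂⁺ > CH₃CH₂–OTf > CH₃CH₂–I > CH₃CH₂–OPO(OH)₂ > CH₃CH₂–OBz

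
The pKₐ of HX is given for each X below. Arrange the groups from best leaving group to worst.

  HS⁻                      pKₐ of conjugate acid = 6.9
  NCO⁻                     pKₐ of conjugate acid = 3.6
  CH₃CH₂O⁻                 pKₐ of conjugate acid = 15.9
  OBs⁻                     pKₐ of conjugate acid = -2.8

OBs⁻ > NCO⁻ > HS⁻ > CH₃CH₂O⁻

Lower conjugate-acid pKₐ ⇒ weaker base ⇒ better leaving group.
Sorting by the given values: OBs⁻ (-2.8), NCO⁻ (3.6), HS⁻ (6.9), CH₃CH₂O⁻ (15.9).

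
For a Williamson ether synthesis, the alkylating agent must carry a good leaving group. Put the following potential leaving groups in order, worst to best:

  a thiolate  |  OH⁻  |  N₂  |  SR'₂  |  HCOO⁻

A good leaving group is a weak base: the lower the pKₐ of its conjugate acid, the more readily it departs.
N₂: no meaningful conjugate acid; N₂ departs as an exceptionally stable neutral molecule
SR'₂: pKₐ(R'₂SH⁺) ≈ -7
HCOO⁻: pKₐ(HCOOH) ≈ 3.8
a thiolate: pKₐ(RSH (a thiol)) ≈ 10.5
OH⁻: pKₐ(H₂O) ≈ 15.7 — strong base; essentially never leaves without prior activation
Listed from poorest to best leaving group as asked.

OH⁻ < a thiolate < HCOO⁻ < SR'₂ < N₂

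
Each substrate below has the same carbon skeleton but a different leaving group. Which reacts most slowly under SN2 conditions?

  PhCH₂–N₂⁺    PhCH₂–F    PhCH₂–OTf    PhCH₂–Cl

PhCH₂–F

The skeletons are identical, so relative rate is governed entirely by leaving-group ability.
The more stable X⁻ (or X) is on its own — i.e. the weaker a base it is — the better a leaving group it makes.
PhCH₂–N₂⁺ loses N₂: no meaningful conjugate acid; N₂ departs as an exceptionally stable neutral molecule
PhCH₂–OTf loses OTf⁻: pKₐ(CF₃SO₃H (triflic acid)) ≈ -14
PhCH₂–Cl loses Cl⁻: pKₐ(HCl) ≈ -7
PhCH₂–F loses F⁻: pKₐ(HF) ≈ 3.2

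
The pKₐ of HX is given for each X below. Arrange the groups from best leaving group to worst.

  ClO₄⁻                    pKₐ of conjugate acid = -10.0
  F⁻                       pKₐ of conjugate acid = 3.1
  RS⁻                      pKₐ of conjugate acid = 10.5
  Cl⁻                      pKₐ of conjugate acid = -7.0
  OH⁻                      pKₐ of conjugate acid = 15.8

Lower conjugate-acid pKₐ ⇒ weaker base ⇒ better leaving group.
Sorting by the given values: ClO₄⁻ (-10.0), Cl⁻ (-7.0), F⁻ (3.1), RS⁻ (10.5), OH⁻ (15.8).

ClO₄⁻ > Cl⁻ > F⁻ > RS⁻ > OH⁻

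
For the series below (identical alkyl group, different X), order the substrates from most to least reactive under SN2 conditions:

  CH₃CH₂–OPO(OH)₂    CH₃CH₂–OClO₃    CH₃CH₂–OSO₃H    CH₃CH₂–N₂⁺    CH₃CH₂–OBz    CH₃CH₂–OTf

With the same alkyl group throughout, only the leaving group differentiates the rates.
The more stable X⁻ (or X) is on its own — i.e. the weaker a base it is — the better a leaving group it makes.
CH₃CH₂–N₂⁺ loses N₂: no meaningful conjugate acid; N₂ departs as an exceptionally stable neutral molecule
CH₃CH₂–OTf loses OTf⁻: pKₐ(CF₃SO₃H (triflic acid)) ≈ -14
CH₃CH₂–OClO₃ loses ClO₄⁻: pKₐ(HClO₄) ≈ -10
CH₃CH₂–OSO₃H loses HSO₄⁻: pKₐ(H₂SO₄) ≈ -3
CH₃CH₂–OPO(OH)₂ loses H₂PO₄⁻: pKₐ(H₃PO₄) ≈ 2.1
CH₃CH₂–OBz loses PhCOO⁻: pKₐ(C₆H₅COOH) ≈ 4.2

CH₃CH₂–N₂⁺ > CH₃CH₂–OTf > CH₃CH₂–OClO₃ > CH₃CH₂–OSO₃H > CH₃CH₂–OPO(OH)₂ > CH₃CH₂–OBz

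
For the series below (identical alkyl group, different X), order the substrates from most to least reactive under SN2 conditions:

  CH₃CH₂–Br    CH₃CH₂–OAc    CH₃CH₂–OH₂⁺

Same R in every case — rank the leaving groups.
The more stable X⁻ (or X) is on its own — i.e. the weaker a base it is — the better a leaving group it makes.
CH₃CH₂–Br loses Br⁻: pKₐ(HBr) ≈ -9
CH₃CH₂–OH₂⁺ loses H₂O: pKₐ(H₃O⁺) ≈ -1.7
CH₃CH₂–OAc loses AcO⁻: pKₐ(CH₃COOH) ≈ 4.8

CH₃CH₂–Br > CH₃CH₂–OH₂⁺ > CH₃CH₂–OAc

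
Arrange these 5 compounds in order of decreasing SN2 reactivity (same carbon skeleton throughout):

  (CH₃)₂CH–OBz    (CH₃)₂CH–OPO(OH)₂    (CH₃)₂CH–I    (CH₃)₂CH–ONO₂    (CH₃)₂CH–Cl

The skeletons are identical, so relative rate is governed entirely by leaving-group ability.
The more stable X⁻ (or X) is on its own — i.e. the weaker a base it is — the better a leaving group it makes.
(CH₃)₂CH–I loses I⁻: pKₐ(HI) ≈ -10
(CH₃)₂CH–Cl loses Cl⁻: pKₐ(HCl) ≈ -7
(CH₃)₂CH–ONO₂ loses NO₃⁻: pKₐ(HNO₃) ≈ -1.3
(CH₃)₂CH–OPO(OH)₂ loses H₂PO₄⁻: pKₐ(H₃PO₄) ≈ 2.1
(CH₃)₂CH–OBz loses PhCOO⁻: pKₐ(C₆H₅COOH) ≈ 4.2

(CH₃)₂CH–I > (CH₃)₂CH–Cl > (CH₃)₂CH–ONO₂ > (CH₃)₂CH–OPO(OH)₂ > (CH₃)₂CH–OBz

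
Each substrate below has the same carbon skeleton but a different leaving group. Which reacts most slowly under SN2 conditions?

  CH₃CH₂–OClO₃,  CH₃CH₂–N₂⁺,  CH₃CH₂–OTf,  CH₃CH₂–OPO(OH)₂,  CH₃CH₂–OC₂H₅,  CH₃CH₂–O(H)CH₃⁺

CH₃CH₂–OC₂H₅

With the same alkyl group throughout, only the leaving group differentiates the rates.
A good leaving group is a weak base: the lower the pKₐ of its conjugate acid, the more readily it departs.
CH₃CH₂–N₂⁺ loses N₂: no meaningful conjugate acid; N₂ departs as an exceptionally stable neutral molecule
CH₃CH₂–OTf loses OTf⁻: pKₐ(CF₃SO₃H (triflic acid)) ≈ -14
CH₃CH₂–OClO₃ loses ClO₄⁻: pKₐ(HClO₄) ≈ -10
CH₃CH₂–O(H)CH₃⁺ loses R'OH: pKₐ(R'OH₂⁺) ≈ -2.4
CH₃CH₂–OPO(OH)₂ loses H₂PO₄⁻: pKₐ(H₃PO₄) ≈ 2.1
CH₃CH₂–OC₂H₅ loses CH₃CH₂O⁻: pKₐ(CH₃CH₂OH) ≈ 16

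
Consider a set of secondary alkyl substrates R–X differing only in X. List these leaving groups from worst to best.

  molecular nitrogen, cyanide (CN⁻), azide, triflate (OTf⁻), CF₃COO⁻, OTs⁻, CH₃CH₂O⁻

molecular nitrogen: no meaningful conjugate acid; N₂ departs as an exceptionally stable neutral molecule
triflate (OTf⁻): pKₐ(CF₃SO₃H (triflic acid)) ≈ -14
OTs⁻: pKₐ(p-CH₃C₆H₄SO₃H (TsOH)) ≈ -2.8
CF₃COO⁻: pKₐ(CF₃COOH) ≈ 0.2
azide: pKₐ(HN₃) ≈ 4.7
cyanide (CN⁻): pKₐ(HCN) ≈ 9.2
CH₃CH₂O⁻: pKₐ(CH₃CH₂OH) ≈ 16
The question asks for worst first, so the sequence is read in increasing leaving-group ability.

CH₃CH₂O⁻ < cyanide (CN⁻) < azide < CF₃COO⁻ < OTs⁻ < triflate (OTf⁻) < molecular nitrogen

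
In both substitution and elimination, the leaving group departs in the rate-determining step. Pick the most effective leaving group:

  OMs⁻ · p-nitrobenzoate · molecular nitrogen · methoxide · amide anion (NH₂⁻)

molecular nitrogen

The more stable X⁻ (or X) is on its own — i.e. the weaker a base it is — the better a leaving group it makes.
molecular nitrogen: no meaningful conjugate acid; N₂ departs as an exceptionally stable neutral molecule
OMs⁻: pKₐ(CH₃SO₃H (MsOH)) ≈ -1.9
p-nitrobenzoate: pKₐ(p-nitrobenzoic acid) ≈ 3.4
methoxide: pKₐ(CH₃OH) ≈ 15.5
amide anion (NH₂⁻): pKₐ(NH₃) ≈ 38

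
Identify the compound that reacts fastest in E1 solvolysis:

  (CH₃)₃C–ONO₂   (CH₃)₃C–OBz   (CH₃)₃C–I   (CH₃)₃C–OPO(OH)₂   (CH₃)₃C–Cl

The skeletons are identical, so relative rate is governed entirely by leaving-group ability.
Rank by basicity of the departing species: weakest base leaves most easily.
(CH₃)₃C–I loses I⁻: pKₐ(HI) ≈ -10
(CH₃)₃C–Cl loses Cl⁻: pKₐ(HCl) ≈ -7
(CH₃)₃C–ONO₂ loses NO₃⁻: pKₐ(HNO₃) ≈ -1.3
(CH₃)₃C–OPO(OH)₂ loses H₂PO₄⁻: pKₐ(H₃PO₄) ≈ 2.1
(CH₃)₃C–OBz loses PhCOO⁻: pKₐ(C₆H₅COOH) ≈ 4.2

(CH₃)₃C–I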